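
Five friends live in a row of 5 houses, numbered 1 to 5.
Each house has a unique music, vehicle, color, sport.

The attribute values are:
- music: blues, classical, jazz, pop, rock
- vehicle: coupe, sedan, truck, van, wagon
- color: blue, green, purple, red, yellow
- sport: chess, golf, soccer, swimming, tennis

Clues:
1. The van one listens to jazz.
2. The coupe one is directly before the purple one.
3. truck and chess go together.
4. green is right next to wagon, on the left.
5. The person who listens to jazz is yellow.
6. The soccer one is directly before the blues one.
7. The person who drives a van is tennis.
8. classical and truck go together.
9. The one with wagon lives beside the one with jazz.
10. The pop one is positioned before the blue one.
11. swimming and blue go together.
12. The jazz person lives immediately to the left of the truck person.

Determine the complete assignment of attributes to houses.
Solution:

House | Music | Vehicle | Color | Sport
---------------------------------------
  1   | pop | coupe | green | soccer
  2   | blues | wagon | purple | golf
  3   | jazz | van | yellow | tennis
  4   | classical | truck | red | chess
  5   | rock | sedan | blue | swimming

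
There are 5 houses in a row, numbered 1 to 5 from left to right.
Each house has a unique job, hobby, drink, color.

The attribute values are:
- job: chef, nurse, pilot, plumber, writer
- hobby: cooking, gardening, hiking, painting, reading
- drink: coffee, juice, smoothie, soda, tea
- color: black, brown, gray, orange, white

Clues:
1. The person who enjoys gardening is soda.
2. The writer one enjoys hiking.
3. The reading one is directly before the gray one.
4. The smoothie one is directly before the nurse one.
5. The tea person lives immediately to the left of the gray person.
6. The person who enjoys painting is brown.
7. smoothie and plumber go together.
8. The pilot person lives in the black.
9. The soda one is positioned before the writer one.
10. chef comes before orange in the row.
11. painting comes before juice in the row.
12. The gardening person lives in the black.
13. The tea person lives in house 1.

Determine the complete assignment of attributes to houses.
Solution:

House | Job | Hobby | Drink | Color
-----------------------------------
  1   | chef | reading | tea | white
  2   | plumber | cooking | smoothie | gray
  3   | nurse | painting | coffee | brown
  4   | pilot | gardening | soda | black
  5   | writer | hiking | juice | orange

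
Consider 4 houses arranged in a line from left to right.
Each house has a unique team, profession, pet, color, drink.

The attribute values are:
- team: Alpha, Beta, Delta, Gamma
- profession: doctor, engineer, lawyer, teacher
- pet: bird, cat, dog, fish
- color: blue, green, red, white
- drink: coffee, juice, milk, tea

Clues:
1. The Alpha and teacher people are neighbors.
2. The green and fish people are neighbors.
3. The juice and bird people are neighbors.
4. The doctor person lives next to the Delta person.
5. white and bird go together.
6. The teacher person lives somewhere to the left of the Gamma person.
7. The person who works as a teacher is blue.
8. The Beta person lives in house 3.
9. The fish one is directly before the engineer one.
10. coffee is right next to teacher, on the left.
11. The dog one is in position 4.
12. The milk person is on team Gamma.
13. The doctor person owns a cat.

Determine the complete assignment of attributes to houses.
Solution:

House | Team | Profession | Pet | Color | Drink
-----------------------------------------------
  1   | Alpha | doctor | cat | green | coffee
  2   | Delta | teacher | fish | blue | juice
  3   | Beta | engineer | bird | white | tea
  4   | Gamma | lawyer | dog | red | milk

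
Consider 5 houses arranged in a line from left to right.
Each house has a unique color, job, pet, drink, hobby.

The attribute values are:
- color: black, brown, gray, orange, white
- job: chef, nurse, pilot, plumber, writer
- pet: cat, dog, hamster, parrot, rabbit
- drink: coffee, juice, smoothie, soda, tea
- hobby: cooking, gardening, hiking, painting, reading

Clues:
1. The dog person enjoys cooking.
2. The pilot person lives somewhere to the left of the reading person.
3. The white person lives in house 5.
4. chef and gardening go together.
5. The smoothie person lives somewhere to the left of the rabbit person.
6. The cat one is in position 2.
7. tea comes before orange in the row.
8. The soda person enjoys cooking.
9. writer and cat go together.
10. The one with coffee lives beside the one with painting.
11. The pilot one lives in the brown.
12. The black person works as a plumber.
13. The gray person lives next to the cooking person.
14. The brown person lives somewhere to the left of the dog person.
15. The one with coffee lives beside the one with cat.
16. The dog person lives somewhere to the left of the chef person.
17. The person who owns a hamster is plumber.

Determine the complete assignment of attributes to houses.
Solution:

House | Color | Job | Pet | Drink | Hobby
-----------------------------------------
  1   | brown | pilot | parrot | coffee | hiking
  2   | gray | writer | cat | tea | painting
  3   | orange | nurse | dog | soda | cooking
  4   | black | plumber | hamster | smoothie | reading
  5   | white | chef | rabbit | juice | gardening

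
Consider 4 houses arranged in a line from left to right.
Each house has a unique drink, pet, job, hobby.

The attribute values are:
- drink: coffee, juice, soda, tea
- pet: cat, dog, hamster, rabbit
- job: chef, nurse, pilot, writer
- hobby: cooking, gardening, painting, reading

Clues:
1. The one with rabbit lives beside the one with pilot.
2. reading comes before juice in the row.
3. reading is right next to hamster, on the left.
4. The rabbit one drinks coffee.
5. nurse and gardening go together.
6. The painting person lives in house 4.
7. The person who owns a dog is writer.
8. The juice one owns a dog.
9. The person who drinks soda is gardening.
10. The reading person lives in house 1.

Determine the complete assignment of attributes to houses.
Solution:

House | Drink | Pet | Job | Hobby
---------------------------------
  1   | coffee | rabbit | chef | reading
  2   | tea | hamster | pilot | cooking
  3   | soda | cat | nurse | gardening
  4   | juice | dog | writer | painting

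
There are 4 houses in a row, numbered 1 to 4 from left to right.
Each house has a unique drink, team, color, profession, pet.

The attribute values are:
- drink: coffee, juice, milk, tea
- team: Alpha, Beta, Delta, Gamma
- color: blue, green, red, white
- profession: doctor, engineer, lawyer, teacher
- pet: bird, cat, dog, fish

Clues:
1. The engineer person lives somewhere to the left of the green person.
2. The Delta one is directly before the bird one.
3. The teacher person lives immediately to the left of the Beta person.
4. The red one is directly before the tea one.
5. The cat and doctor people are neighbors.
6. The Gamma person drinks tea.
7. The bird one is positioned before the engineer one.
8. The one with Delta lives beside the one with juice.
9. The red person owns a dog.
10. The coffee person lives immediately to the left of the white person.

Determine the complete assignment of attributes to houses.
Solution:

House | Drink | Team | Color | Profession | Pet
-----------------------------------------------
  1   | coffee | Delta | blue | teacher | cat
  2   | juice | Beta | white | doctor | bird
  3   | milk | Alpha | red | engineer | dog
  4   | tea | Gamma | green | lawyer | fish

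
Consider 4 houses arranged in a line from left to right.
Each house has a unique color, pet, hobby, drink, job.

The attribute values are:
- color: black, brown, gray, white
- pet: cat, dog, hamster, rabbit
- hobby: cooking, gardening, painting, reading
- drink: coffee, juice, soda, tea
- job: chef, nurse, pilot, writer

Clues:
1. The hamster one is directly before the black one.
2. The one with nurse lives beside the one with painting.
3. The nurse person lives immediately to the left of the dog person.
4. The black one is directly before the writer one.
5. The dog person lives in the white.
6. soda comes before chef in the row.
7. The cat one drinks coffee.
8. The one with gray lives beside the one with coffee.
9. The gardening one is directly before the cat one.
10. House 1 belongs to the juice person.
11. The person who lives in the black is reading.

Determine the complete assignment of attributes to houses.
Solution:

House | Color | Pet | Hobby | Drink | Job
-----------------------------------------
  1   | gray | hamster | gardening | juice | pilot
  2   | black | cat | reading | coffee | nurse
  3   | white | dog | painting | soda | writer
  4   | brown | rabbit | cooking | tea | chef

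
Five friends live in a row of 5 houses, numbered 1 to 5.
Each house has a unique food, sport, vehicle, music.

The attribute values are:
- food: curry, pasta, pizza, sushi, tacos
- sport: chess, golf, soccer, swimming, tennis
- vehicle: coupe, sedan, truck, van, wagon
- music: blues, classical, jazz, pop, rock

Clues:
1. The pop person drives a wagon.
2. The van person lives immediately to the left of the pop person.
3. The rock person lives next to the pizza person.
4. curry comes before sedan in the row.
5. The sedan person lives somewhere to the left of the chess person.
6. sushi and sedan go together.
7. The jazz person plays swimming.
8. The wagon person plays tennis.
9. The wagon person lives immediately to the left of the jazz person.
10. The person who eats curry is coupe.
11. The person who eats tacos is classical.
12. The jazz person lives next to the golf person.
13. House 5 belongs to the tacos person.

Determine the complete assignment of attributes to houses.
Solution:

House | Food | Sport | Vehicle | Music
--------------------------------------
  1   | pasta | soccer | van | rock
  2   | pizza | tennis | wagon | pop
  3   | curry | swimming | coupe | jazz
  4   | sushi | golf | sedan | blues
  5   | tacos | chess | truck | classical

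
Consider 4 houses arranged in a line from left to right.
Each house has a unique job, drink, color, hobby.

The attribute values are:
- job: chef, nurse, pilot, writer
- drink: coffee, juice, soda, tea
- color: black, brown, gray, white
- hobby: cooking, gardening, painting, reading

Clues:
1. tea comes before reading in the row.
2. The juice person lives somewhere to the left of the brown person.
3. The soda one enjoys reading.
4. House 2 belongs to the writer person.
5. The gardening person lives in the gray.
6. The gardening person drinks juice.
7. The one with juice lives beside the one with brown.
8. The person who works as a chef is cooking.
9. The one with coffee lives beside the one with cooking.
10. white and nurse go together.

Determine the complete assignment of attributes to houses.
Solution:

House | Job | Drink | Color | Hobby
-----------------------------------
  1   | pilot | juice | gray | gardening
  2   | writer | coffee | brown | painting
  3   | chef | tea | black | cooking
  4   | nurse | soda | white | reading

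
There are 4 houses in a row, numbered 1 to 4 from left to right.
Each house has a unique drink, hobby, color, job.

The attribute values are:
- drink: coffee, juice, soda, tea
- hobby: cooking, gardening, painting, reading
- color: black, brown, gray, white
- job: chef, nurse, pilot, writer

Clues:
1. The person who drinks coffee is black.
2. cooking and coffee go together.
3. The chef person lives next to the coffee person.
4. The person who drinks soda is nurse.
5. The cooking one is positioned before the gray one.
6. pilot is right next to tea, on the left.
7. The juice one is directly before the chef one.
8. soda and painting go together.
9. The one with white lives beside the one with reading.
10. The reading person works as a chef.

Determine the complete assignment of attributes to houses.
Solution:

House | Drink | Hobby | Color | Job
-----------------------------------
  1   | juice | gardening | white | pilot
  2   | tea | reading | brown | chef
  3   | coffee | cooking | black | writer
  4   | soda | painting | gray | nurse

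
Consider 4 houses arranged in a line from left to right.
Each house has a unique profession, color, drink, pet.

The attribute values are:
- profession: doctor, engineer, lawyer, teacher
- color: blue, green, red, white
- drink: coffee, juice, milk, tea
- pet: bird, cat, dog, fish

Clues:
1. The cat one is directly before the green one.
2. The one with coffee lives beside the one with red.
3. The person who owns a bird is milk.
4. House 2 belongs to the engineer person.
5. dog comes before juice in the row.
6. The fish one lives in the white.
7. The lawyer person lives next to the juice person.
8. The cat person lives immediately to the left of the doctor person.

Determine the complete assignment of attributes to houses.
Solution:

House | Profession | Color | Drink | Pet
----------------------------------------
  1   | lawyer | blue | coffee | dog
  2   | engineer | red | juice | cat
  3   | doctor | green | milk | bird
  4   | teacher | white | tea | fish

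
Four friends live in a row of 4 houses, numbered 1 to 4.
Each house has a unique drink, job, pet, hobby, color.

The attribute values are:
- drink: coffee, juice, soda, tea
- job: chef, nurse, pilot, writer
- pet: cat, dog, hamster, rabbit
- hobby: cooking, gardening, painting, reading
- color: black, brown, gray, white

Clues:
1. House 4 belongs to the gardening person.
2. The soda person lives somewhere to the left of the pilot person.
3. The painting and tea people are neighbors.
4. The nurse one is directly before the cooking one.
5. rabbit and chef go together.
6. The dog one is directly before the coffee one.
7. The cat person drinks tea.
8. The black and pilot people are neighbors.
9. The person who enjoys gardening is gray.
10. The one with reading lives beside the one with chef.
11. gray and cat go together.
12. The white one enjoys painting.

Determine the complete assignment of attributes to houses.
Solution:

House | Drink | Job | Pet | Hobby | Color
-----------------------------------------
  1   | soda | nurse | dog | reading | brown
  2   | coffee | chef | rabbit | cooking | black
  3   | juice | pilot | hamster | painting | white
  4   | tea | writer | cat | gardening | gray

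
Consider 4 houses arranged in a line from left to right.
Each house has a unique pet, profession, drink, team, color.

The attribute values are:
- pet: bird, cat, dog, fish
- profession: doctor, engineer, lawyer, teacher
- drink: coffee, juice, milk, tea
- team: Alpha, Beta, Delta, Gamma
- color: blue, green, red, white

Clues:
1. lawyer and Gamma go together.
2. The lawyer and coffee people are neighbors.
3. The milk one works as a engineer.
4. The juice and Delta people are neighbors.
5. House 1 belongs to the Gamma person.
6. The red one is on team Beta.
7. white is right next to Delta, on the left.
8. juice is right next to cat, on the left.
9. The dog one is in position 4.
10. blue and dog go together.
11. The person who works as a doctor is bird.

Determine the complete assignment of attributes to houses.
Solution:

House | Pet | Profession | Drink | Team | Color
-----------------------------------------------
  1   | fish | lawyer | juice | Gamma | white
  2   | cat | teacher | coffee | Delta | green
  3   | bird | doctor | tea | Beta | red
  4   | dog | engineer | milk | Alpha | blue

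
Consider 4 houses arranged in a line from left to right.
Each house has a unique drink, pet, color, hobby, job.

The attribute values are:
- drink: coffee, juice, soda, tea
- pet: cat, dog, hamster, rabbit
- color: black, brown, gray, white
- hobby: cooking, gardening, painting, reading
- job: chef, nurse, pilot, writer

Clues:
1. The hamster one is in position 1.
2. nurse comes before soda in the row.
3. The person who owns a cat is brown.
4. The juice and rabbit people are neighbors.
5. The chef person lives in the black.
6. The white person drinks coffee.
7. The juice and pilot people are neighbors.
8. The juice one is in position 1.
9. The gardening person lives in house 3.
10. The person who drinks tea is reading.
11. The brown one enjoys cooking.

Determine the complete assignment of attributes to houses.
Solution:

House | Drink | Pet | Color | Hobby | Job
-----------------------------------------
  1   | juice | hamster | black | painting | chef
  2   | tea | rabbit | gray | reading | pilot
  3   | coffee | dog | white | gardening | nurse
  4   | soda | cat | brown | cooking | writer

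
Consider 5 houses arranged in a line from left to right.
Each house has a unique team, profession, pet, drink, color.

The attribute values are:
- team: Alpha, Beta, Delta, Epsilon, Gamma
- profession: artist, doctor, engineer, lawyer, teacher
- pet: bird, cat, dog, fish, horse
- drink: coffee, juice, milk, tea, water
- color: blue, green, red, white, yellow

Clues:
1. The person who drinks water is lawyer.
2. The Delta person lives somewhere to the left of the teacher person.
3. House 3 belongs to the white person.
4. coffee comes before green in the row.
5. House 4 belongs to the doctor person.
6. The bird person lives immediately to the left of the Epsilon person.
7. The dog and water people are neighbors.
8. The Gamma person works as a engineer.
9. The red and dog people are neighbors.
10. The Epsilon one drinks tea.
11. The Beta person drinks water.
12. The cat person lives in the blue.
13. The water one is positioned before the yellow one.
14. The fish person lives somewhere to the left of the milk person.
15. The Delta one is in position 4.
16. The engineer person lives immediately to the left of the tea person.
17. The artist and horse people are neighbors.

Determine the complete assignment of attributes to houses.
Solution:

House | Team | Profession | Pet | Drink | Color
-----------------------------------------------
  1   | Gamma | engineer | bird | coffee | red
  2   | Epsilon | artist | dog | tea | green
  3   | Beta | lawyer | horse | water | white
  4   | Delta | doctor | fish | juice | yellow
  5   | Alpha | teacher | cat | milk | blue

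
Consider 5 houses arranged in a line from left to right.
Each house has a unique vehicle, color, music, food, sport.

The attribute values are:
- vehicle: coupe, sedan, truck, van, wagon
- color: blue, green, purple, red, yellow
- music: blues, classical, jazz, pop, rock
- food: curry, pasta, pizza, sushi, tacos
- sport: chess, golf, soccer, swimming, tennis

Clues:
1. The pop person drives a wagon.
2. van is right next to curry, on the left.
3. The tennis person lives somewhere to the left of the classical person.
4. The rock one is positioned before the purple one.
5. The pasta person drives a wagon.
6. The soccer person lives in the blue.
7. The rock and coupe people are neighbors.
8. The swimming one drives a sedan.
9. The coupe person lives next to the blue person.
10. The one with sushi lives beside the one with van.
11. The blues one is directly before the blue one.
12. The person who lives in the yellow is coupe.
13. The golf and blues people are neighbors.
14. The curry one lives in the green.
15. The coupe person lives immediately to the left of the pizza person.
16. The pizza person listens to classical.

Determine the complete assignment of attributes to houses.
Solution:

House | Vehicle | Color | Music | Food | Sport
----------------------------------------------
  1   | truck | red | rock | tacos | golf
  2   | coupe | yellow | blues | sushi | tennis
  3   | van | blue | classical | pizza | soccer
  4   | sedan | green | jazz | curry | swimming
  5   | wagon | purple | pop | pasta | chess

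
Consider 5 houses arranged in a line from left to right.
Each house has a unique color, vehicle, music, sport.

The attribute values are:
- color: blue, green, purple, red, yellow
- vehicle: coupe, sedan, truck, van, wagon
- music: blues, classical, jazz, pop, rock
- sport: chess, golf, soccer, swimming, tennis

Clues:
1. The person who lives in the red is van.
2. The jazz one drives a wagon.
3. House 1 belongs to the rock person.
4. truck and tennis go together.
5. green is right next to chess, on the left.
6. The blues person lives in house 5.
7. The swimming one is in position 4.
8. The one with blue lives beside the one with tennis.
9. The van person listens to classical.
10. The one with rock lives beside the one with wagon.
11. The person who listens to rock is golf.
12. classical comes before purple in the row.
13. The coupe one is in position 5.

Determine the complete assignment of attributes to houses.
Solution:

House | Color | Vehicle | Music | Sport
---------------------------------------
  1   | green | sedan | rock | golf
  2   | blue | wagon | jazz | chess
  3   | yellow | truck | pop | tennis
  4   | red | van | classical | swimming
  5   | purple | coupe | blues | soccer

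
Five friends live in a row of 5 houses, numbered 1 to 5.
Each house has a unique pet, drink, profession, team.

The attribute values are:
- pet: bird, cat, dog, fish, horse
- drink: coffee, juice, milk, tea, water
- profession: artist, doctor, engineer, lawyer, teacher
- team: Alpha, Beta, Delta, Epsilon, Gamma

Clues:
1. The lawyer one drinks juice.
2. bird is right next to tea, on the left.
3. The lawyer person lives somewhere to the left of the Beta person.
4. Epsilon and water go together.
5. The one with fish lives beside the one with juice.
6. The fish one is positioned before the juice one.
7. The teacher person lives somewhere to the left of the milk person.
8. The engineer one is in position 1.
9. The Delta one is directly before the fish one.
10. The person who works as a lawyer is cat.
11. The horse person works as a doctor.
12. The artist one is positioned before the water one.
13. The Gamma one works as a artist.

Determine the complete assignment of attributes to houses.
Solution:

House | Pet | Drink | Profession | Team
---------------------------------------
  1   | bird | coffee | engineer | Delta
  2   | fish | tea | artist | Gamma
  3   | cat | juice | lawyer | Alpha
  4   | dog | water | teacher | Epsilon
  5   | horse | milk | doctor | Beta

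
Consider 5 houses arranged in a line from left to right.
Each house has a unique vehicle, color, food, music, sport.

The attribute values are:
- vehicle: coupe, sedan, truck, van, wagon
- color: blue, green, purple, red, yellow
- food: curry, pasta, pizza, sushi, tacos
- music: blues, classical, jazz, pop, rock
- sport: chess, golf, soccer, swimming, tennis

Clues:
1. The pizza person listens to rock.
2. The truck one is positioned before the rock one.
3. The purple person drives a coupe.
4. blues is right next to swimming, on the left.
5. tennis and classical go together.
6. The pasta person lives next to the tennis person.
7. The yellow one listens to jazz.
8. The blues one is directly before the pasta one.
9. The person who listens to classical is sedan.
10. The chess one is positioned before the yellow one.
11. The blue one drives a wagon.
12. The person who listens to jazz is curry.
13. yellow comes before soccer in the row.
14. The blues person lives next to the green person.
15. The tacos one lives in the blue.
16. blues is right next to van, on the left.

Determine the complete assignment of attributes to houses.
Solution:

House | Vehicle | Color | Food | Music | Sport
----------------------------------------------
  1   | wagon | blue | tacos | blues | chess
  2   | van | green | pasta | pop | swimming
  3   | sedan | red | sushi | classical | tennis
  4   | truck | yellow | curry | jazz | golf
  5   | coupe | purple | pizza | rock | soccer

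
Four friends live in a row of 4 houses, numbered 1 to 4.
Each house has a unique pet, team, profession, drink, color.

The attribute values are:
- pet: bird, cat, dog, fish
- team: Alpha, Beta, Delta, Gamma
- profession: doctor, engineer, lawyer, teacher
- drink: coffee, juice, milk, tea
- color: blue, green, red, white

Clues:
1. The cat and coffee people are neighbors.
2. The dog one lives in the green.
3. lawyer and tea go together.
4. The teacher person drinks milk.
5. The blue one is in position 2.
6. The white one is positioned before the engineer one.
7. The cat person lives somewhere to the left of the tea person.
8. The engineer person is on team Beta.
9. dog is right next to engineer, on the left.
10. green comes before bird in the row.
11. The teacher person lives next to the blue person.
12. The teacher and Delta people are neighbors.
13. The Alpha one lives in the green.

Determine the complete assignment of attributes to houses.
Solution:

House | Pet | Team | Profession | Drink | Color
-----------------------------------------------
  1   | cat | Gamma | teacher | milk | white
  2   | fish | Delta | doctor | coffee | blue
  3   | dog | Alpha | lawyer | tea | green
  4   | bird | Beta | engineer | juice | red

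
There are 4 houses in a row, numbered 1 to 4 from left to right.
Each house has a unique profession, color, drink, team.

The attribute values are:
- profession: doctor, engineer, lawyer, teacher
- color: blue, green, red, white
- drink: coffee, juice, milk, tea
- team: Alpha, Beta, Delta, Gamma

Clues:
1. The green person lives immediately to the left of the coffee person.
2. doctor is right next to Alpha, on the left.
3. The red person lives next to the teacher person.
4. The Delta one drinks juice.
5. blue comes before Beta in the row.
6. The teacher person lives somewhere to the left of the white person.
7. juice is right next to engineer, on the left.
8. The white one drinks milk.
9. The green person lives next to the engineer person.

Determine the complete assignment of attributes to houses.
Solution:

House | Profession | Color | Drink | Team
-----------------------------------------
  1   | doctor | green | juice | Delta
  2   | engineer | red | coffee | Alpha
  3   | teacher | blue | tea | Gamma
  4   | lawyer | white | milk | Beta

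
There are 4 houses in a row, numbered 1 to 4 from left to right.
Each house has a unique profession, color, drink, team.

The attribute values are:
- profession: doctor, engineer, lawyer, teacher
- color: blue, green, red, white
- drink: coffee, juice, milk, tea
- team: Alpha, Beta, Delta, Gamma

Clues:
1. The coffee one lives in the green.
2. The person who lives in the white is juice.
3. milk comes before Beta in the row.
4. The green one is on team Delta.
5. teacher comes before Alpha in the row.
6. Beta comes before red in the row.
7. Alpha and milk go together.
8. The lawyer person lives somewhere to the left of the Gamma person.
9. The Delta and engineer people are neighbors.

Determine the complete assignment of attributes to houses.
Solution:

House | Profession | Color | Drink | Team
-----------------------------------------
  1   | teacher | green | coffee | Delta
  2   | engineer | blue | milk | Alpha
  3   | lawyer | white | juice | Beta
  4   | doctor | red | tea | Gamma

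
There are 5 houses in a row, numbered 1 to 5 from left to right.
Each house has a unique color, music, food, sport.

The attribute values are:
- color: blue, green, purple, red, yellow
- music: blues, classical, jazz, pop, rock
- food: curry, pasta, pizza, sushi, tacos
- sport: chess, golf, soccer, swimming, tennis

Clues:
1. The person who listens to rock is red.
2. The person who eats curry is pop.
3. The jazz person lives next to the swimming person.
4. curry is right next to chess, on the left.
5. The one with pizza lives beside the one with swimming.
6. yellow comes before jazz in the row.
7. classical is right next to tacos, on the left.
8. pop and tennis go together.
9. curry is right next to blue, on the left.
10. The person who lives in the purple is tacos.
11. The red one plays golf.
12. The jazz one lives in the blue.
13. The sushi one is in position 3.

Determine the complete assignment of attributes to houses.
Solution:

House | Color | Music | Food | Sport
------------------------------------
  1   | yellow | pop | curry | tennis
  2   | blue | jazz | pizza | chess
  3   | green | classical | sushi | swimming
  4   | purple | blues | tacos | soccer
  5   | red | rock | pasta | golf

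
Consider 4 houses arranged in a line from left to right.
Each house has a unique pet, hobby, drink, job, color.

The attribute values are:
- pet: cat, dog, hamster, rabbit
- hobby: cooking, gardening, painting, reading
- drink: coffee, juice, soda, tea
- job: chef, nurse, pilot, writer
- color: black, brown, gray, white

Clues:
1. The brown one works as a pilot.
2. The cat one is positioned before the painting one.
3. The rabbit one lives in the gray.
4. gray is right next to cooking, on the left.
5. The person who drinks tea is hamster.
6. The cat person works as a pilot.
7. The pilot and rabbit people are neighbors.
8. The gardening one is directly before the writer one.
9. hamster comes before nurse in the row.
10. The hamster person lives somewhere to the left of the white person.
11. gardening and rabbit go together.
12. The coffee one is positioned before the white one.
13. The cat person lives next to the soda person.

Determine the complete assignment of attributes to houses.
Solution:

House | Pet | Hobby | Drink | Job | Color
-----------------------------------------
  1   | cat | reading | coffee | pilot | brown
  2   | rabbit | gardening | soda | chef | gray
  3   | hamster | cooking | tea | writer | black
  4   | dog | painting | juice | nurse | white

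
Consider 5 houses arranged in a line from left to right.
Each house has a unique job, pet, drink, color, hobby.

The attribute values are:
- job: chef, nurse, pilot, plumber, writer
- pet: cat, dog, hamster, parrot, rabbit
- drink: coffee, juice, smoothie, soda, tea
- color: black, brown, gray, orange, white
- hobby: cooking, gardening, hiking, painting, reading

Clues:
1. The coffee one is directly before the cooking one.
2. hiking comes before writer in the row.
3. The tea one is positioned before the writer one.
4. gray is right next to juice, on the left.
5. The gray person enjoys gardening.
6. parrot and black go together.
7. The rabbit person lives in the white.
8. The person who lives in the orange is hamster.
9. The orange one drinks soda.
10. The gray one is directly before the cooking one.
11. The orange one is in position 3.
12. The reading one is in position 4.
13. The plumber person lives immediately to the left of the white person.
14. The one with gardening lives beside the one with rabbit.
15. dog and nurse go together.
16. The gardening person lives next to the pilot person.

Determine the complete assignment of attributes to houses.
Solution:

House | Job | Pet | Drink | Color | Hobby
-----------------------------------------
  1   | plumber | cat | coffee | gray | gardening
  2   | pilot | rabbit | juice | white | cooking
  3   | chef | hamster | soda | orange | hiking
  4   | nurse | dog | tea | brown | reading
  5   | writer | parrot | smoothie | black | painting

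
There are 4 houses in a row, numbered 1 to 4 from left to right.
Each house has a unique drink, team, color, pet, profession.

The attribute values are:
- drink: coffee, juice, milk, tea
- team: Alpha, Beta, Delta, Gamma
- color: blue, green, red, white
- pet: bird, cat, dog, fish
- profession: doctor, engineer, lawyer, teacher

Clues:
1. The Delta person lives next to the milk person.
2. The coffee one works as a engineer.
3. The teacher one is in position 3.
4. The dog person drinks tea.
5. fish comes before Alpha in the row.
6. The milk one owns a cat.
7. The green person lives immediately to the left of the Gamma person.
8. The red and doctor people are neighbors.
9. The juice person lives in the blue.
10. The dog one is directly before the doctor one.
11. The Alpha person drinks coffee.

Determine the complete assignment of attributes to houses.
Solution:

House | Drink | Team | Color | Pet | Profession
-----------------------------------------------
  1   | tea | Delta | red | dog | lawyer
  2   | milk | Beta | green | cat | doctor
  3   | juice | Gamma | blue | fish | teacher
  4   | coffee | Alpha | white | bird | engineer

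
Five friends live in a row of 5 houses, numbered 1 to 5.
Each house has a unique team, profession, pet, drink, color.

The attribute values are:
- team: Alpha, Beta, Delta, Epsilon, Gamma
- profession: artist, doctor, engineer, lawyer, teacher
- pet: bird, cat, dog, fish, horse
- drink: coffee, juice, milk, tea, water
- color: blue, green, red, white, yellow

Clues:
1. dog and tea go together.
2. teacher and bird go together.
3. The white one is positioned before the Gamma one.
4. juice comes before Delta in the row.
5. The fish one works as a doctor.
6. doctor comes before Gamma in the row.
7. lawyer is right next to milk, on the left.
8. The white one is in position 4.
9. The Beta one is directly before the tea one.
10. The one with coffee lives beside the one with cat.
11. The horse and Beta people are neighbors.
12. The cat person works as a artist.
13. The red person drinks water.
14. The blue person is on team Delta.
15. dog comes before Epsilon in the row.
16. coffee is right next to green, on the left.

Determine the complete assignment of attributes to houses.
Solution:

House | Team | Profession | Pet | Drink | Color
-----------------------------------------------
  1   | Alpha | engineer | horse | coffee | yellow
  2   | Beta | artist | cat | juice | green
  3   | Delta | lawyer | dog | tea | blue
  4   | Epsilon | doctor | fish | milk | white
  5   | Gamma | teacher | bird | water | red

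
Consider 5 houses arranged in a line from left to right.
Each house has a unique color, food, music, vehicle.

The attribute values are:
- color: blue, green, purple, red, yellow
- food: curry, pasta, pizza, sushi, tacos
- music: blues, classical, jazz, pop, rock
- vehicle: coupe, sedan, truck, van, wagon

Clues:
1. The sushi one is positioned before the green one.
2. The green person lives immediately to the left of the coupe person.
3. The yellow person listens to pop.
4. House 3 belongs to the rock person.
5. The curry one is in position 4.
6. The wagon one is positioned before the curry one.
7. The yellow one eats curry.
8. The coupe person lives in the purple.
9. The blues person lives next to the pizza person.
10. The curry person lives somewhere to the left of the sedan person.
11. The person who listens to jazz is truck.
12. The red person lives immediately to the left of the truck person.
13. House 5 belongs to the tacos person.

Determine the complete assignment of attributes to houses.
Solution:

House | Color | Food | Music | Vehicle
--------------------------------------
  1   | red | sushi | blues | wagon
  2   | green | pizza | jazz | truck
  3   | purple | pasta | rock | coupe
  4   | yellow | curry | pop | van
  5   | blue | tacos | classical | sedan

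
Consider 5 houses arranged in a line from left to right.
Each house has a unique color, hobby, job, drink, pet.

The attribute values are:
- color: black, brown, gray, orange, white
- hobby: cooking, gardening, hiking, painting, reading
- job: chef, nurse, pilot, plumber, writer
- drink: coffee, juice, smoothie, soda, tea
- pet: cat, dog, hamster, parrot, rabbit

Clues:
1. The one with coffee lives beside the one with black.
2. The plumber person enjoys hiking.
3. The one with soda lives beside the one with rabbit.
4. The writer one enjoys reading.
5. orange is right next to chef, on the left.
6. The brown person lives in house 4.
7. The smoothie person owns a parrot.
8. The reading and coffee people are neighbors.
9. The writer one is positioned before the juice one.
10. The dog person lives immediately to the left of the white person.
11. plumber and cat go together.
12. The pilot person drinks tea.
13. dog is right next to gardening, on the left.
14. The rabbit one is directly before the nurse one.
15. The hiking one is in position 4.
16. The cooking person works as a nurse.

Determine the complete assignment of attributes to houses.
Solution:

House | Color | Hobby | Job | Drink | Pet
-----------------------------------------
  1   | orange | reading | writer | soda | dog
  2   | white | gardening | chef | coffee | rabbit
  3   | black | cooking | nurse | smoothie | parrot
  4   | brown | hiking | plumber | juice | cat
  5   | gray | painting | pilot | tea | hamster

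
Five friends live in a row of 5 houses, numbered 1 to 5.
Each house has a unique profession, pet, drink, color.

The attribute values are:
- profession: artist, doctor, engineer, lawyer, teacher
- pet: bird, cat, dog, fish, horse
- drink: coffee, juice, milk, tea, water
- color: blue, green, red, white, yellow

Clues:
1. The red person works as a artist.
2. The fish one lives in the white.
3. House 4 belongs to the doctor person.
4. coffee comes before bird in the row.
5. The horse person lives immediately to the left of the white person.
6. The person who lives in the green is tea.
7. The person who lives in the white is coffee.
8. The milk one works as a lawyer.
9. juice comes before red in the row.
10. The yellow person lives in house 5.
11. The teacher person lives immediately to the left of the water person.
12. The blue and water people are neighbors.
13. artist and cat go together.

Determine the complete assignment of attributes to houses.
Solution:

House | Profession | Pet | Drink | Color
----------------------------------------
  1   | teacher | dog | juice | blue
  2   | artist | cat | water | red
  3   | engineer | horse | tea | green
  4   | doctor | fish | coffee | white
  5   | lawyer | bird | milk | yellow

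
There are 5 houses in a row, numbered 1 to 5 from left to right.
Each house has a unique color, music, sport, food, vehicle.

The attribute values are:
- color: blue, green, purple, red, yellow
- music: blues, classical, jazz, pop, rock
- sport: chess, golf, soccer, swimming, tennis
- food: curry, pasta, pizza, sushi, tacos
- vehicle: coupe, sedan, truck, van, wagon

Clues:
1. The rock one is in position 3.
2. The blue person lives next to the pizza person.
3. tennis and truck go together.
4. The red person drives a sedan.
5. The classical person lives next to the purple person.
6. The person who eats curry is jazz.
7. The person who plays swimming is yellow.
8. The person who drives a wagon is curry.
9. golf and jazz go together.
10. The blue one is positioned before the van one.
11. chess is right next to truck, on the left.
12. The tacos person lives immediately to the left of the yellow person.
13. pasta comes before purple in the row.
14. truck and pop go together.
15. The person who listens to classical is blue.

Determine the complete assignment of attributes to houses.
Solution:

House | Color | Music | Sport | Food | Vehicle
----------------------------------------------
  1   | blue | classical | chess | pasta | coupe
  2   | purple | pop | tennis | pizza | truck
  3   | red | rock | soccer | tacos | sedan
  4   | yellow | blues | swimming | sushi | van
  5   | green | jazz | golf | curry | wagon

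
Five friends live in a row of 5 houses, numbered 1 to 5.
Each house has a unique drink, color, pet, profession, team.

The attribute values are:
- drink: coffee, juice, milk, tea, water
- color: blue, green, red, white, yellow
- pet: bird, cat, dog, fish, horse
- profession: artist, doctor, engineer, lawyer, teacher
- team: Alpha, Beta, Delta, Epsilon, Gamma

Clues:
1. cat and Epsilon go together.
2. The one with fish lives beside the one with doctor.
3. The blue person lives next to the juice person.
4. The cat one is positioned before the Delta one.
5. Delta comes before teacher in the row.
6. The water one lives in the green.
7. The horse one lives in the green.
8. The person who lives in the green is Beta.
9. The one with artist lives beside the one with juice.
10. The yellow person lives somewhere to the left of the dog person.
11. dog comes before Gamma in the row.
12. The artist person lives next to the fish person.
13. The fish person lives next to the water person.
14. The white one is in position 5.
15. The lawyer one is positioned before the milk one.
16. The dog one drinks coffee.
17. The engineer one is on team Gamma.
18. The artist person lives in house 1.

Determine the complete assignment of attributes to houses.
Solution:

House | Drink | Color | Pet | Profession | Team
-----------------------------------------------
  1   | tea | blue | cat | artist | Epsilon
  2   | juice | yellow | fish | lawyer | Delta
  3   | water | green | horse | doctor | Beta
  4   | coffee | red | dog | teacher | Alpha
  5   | milk | white | bird | engineer | Gamma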